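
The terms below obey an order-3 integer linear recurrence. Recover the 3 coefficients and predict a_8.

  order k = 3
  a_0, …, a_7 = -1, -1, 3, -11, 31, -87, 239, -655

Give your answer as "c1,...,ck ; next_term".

-3,0,2 ; 1791

  a_3 = -3·3 + 0·-1 + 2·-1 = -11
  a_4 = -3·-11 + 0·3 + 2·-1 = 31
  a_5 = -3·31 + 0·-11 + 2·3 = -87
  a_6 = -3·-87 + 0·31 + 2·-11 = 239
  a_7 = -3·239 + 0·-87 + 2·31 = -655
  a_8 = -3·-655 + 0·239 + 2·-87 = 1791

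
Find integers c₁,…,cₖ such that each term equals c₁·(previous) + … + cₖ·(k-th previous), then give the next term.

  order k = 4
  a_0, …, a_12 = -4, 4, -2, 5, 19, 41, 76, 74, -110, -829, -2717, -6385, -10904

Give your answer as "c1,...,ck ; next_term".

  a_4 = 3·5 + -2·-2 + -3·4 + -3·-4 = 19
  a_5 = 3·19 + -2·5 + -3·-2 + -3·4 = 41
  a_6 = 3·41 + -2·19 + -3·5 + -3·-2 = 76
  a_7 = 3·76 + -2·41 + -3·19 + -3·5 = 74
  a_8 = 3·74 + -2·76 + -3·41 + -3·19 = -110
  a_9 = 3·-110 + -2·74 + -3·76 + -3·41 = -829
  a_10 = 3·-829 + -2·-110 + -3·74 + -3·76 = -2717
  a_11 = 3·-2717 + -2·-829 + -3·-110 + -3·74 = -6385
  a_12 = 3·-6385 + -2·-2717 + -3·-829 + -3·-110 = -10904
  a_13 = 3·-10904 + -2·-6385 + -3·-2717 + -3·-829 = -9304

3,-2,-3,-3 ; -9304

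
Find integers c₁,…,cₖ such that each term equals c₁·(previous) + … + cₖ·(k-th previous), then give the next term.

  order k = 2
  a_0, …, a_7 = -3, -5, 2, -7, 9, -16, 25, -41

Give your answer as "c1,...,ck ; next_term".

  a_2 = -1·-5 + 1·-3 = 2
  a_3 = -1·2 + 1·-5 = -7
  a_4 = -1·-7 + 1·2 = 9
  a_5 = -1·9 + 1·-7 = -16
  a_6 = -1·-16 + 1·9 = 25
  a_7 = -1·25 + 1·-16 = -41
  a_8 = -1·-41 + 1·25 = 66

-1,1 ; 66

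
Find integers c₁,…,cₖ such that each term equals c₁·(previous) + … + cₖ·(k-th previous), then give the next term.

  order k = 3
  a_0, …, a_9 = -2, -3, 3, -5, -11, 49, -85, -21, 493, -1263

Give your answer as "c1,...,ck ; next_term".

  a_3 = -2·3 + -3·-3 + 4·-2 = -5
  a_4 = -2·-5 + -3·3 + 4·-3 = -11
  a_5 = -2·-11 + -3·-5 + 4·3 = 49
  a_6 = -2·49 + -3·-11 + 4·-5 = -85
  a_7 = -2·-85 + -3·49 + 4·-11 = -21
  a_8 = -2·-21 + -3·-85 + 4·49 = 493
  a_9 = -2·493 + -3·-21 + 4·-85 = -1263
  a_10 = -2·-1263 + -3·493 + 4·-21 = 963

-2,-3,4 ; 963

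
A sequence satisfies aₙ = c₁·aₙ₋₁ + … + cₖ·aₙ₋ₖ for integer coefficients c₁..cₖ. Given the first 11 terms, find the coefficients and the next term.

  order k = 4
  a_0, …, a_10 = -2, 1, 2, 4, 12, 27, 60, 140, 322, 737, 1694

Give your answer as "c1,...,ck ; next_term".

  a_4 = 2·4 + 0·2 + 2·1 + -1·-2 = 12
  a_5 = 2·12 + 0·4 + 2·2 + -1·1 = 27
  a_6 = 2·27 + 0·12 + 2·4 + -1·2 = 60
  a_7 = 2·60 + 0·27 + 2·12 + -1·4 = 140
  a_8 = 2·140 + 0·60 + 2·27 + -1·12 = 322
  a_9 = 2·322 + 0·140 + 2·60 + -1·27 = 737
  a_10 = 2·737 + 0·322 + 2·140 + -1·60 = 1694
  a_11 = 2·1694 + 0·737 + 2·322 + -1·140 = 3892

2,0,2,-1 ; 3892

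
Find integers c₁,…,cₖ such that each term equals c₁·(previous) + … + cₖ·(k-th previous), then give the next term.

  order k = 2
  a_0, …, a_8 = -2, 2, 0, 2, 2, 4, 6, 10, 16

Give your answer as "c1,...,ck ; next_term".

1,1 ; 26

  a_2 = 1·2 + 1·-2 = 0
  a_3 = 1·0 + 1·2 = 2
  a_4 = 1·2 + 1·0 = 2
  a_5 = 1·2 + 1·2 = 4
  a_6 = 1·4 + 1·2 = 6
  a_7 = 1·6 + 1·4 = 10
  a_8 = 1·10 + 1·6 = 16
  a_9 = 1·16 + 1·10 = 26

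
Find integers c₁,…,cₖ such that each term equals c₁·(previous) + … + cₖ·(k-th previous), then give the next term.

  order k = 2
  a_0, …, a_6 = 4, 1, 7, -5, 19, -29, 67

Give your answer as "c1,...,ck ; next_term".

-1,2 ; -125

  a_2 = -1·1 + 2·4 = 7
  a_3 = -1·7 + 2·1 = -5
  a_4 = -1·-5 + 2·7 = 19
  a_5 = -1·19 + 2·-5 = -29
  a_6 = -1·-29 + 2·19 = 67
  a_7 = -1·67 + 2·-29 = -125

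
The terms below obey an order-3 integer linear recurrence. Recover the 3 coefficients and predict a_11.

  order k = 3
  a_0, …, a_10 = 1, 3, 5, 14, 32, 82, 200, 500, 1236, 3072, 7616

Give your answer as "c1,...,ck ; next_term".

  a_3 = 2·5 + 2·3 + -2·1 = 14
  a_4 = 2·14 + 2·5 + -2·3 = 32
  a_5 = 2·32 + 2·14 + -2·5 = 82
  a_6 = 2·82 + 2·32 + -2·14 = 200
  a_7 = 2·200 + 2·82 + -2·32 = 500
  a_8 = 2·500 + 2·200 + -2·82 = 1236
  a_9 = 2·1236 + 2·500 + -2·200 = 3072
  a_10 = 2·3072 + 2·1236 + -2·500 = 7616
  a_11 = 2·7616 + 2·3072 + -2·1236 = 18904

2,2,-2 ; 18904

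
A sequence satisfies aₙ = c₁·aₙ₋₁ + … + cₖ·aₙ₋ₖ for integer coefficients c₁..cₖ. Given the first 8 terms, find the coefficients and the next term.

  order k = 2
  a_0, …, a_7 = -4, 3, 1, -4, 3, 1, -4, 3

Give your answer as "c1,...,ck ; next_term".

  a_2 = -1·3 + -1·-4 = 1
  a_3 = -1·1 + -1·3 = -4
  a_4 = -1·-4 + -1·1 = 3
  a_5 = -1·3 + -1·-4 = 1
  a_6 = -1·1 + -1·3 = -4
  a_7 = -1·-4 + -1·1 = 3
  a_8 = -1·3 + -1·-4 = 1

-1,-1 ; 1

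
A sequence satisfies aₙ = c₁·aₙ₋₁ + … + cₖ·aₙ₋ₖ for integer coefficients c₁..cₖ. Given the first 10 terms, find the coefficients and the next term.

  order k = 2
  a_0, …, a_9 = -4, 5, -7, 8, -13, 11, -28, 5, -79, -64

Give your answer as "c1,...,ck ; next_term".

1,3 ; -301

  a_2 = 1·5 + 3·-4 = -7
  a_3 = 1·-7 + 3·5 = 8
  a_4 = 1·8 + 3·-7 = -13
  a_5 = 1·-13 + 3·8 = 11
  a_6 = 1·11 + 3·-13 = -28
  a_7 = 1·-28 + 3·11 = 5
  a_8 = 1·5 + 3·-28 = -79
  a_9 = 1·-79 + 3·5 = -64
  a_10 = 1·-64 + 3·-79 = -301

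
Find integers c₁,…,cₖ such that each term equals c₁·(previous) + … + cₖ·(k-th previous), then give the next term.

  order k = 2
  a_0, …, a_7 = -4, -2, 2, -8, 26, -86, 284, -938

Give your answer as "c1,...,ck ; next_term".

-3,1 ; 3098

  a_2 = -3·-2 + 1·-4 = 2
  a_3 = -3·2 + 1·-2 = -8
  a_4 = -3·-8 + 1·2 = 26
  a_5 = -3·26 + 1·-8 = -86
  a_6 = -3·-86 + 1·26 = 284
  a_7 = -3·284 + 1·-86 = -938
  a_8 = -3·-938 + 1·284 = 3098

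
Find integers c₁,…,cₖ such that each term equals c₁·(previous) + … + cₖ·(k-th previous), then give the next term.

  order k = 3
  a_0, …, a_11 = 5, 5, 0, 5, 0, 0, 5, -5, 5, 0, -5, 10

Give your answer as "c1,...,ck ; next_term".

-1,0,1 ; -10

  a_3 = -1·0 + 0·5 + 1·5 = 5
  a_4 = -1·5 + 0·0 + 1·5 = 0
  a_5 = -1·0 + 0·5 + 1·0 = 0
  a_6 = -1·0 + 0·0 + 1·5 = 5
  a_7 = -1·5 + 0·0 + 1·0 = -5
  a_8 = -1·-5 + 0·5 + 1·0 = 5
  a_9 = -1·5 + 0·-5 + 1·5 = 0
  a_10 = -1·0 + 0·5 + 1·-5 = -5
  a_11 = -1·-5 + 0·0 + 1·5 = 10
  a_12 = -1·10 + 0·-5 + 1·0 = -10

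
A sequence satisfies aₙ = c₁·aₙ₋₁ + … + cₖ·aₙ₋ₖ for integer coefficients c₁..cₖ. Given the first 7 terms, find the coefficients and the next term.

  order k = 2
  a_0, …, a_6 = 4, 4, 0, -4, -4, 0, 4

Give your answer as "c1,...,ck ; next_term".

1,-1 ; 4

  a_2 = 1·4 + -1·4 = 0
  a_3 = 1·0 + -1·4 = -4
  a_4 = 1·-4 + -1·0 = -4
  a_5 = 1·-4 + -1·-4 = 0
  a_6 = 1·0 + -1·-4 = 4
  a_7 = 1·4 + -1·0 = 4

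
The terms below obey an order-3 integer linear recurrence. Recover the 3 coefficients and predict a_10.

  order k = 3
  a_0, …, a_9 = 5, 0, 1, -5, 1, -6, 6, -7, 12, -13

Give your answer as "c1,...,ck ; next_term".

  a_3 = 0·1 + 1·0 + -1·5 = -5
  a_4 = 0·-5 + 1·1 + -1·0 = 1
  a_5 = 0·1 + 1·-5 + -1·1 = -6
  a_6 = 0·-6 + 1·1 + -1·-5 = 6
  a_7 = 0·6 + 1·-6 + -1·1 = -7
  a_8 = 0·-7 + 1·6 + -1·-6 = 12
  a_9 = 0·12 + 1·-7 + -1·6 = -13
  a_10 = 0·-13 + 1·12 + -1·-7 = 19

0,1,-1 ; 19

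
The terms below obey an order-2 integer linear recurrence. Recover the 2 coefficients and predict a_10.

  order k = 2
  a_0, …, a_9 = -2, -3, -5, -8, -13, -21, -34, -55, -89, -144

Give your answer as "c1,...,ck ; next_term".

1,1 ; -233

  a_2 = 1·-3 + 1·-2 = -5
  a_3 = 1·-5 + 1·-3 = -8
  a_4 = 1·-8 + 1·-5 = -13
  a_5 = 1·-13 + 1·-8 = -21
  a_6 = 1·-21 + 1·-13 = -34
  a_7 = 1·-34 + 1·-21 = -55
  a_8 = 1·-55 + 1·-34 = -89
  a_9 = 1·-89 + 1·-55 = -144
  a_10 = 1·-144 + 1·-89 = -233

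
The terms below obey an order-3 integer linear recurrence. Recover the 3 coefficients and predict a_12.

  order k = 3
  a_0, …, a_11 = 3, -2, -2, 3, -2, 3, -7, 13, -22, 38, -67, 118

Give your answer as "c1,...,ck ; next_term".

-2,-1,-1 ; -207

  a_3 = -2·-2 + -1·-2 + -1·3 = 3
  a_4 = -2·3 + -1·-2 + -1·-2 = -2
  a_5 = -2·-2 + -1·3 + -1·-2 = 3
  a_6 = -2·3 + -1·-2 + -1·3 = -7
  a_7 = -2·-7 + -1·3 + -1·-2 = 13
  a_8 = -2·13 + -1·-7 + -1·3 = -22
  a_9 = -2·-22 + -1·13 + -1·-7 = 38
  a_10 = -2·38 + -1·-22 + -1·13 = -67
  a_11 = -2·-67 + -1·38 + -1·-22 = 118
  a_12 = -2·118 + -1·-67 + -1·38 = -207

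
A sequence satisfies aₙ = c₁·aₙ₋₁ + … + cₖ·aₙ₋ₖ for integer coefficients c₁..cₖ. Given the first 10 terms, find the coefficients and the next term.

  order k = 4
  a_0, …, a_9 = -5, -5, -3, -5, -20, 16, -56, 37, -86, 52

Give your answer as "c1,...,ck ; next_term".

  a_4 = -2·-5 + 0·-3 + 3·-5 + 3·-5 = -20
  a_5 = -2·-20 + 0·-5 + 3·-3 + 3·-5 = 16
  a_6 = -2·16 + 0·-20 + 3·-5 + 3·-3 = -56
  a_7 = -2·-56 + 0·16 + 3·-20 + 3·-5 = 37
  a_8 = -2·37 + 0·-56 + 3·16 + 3·-20 = -86
  a_9 = -2·-86 + 0·37 + 3·-56 + 3·16 = 52
  a_10 = -2·52 + 0·-86 + 3·37 + 3·-56 = -161

-2,0,3,3 ; -161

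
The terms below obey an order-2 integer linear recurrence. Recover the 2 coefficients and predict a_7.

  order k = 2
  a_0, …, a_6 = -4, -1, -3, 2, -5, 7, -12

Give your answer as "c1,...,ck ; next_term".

-1,1 ; 19

  a_2 = -1·-1 + 1·-4 = -3
  a_3 = -1·-3 + 1·-1 = 2
  a_4 = -1·2 + 1·-3 = -5
  a_5 = -1·-5 + 1·2 = 7
  a_6 = -1·7 + 1·-5 = -12
  a_7 = -1·-12 + 1·7 = 19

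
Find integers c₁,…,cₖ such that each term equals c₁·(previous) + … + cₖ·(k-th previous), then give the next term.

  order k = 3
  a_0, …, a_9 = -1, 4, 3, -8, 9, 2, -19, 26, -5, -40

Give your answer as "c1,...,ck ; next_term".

  a_3 = -1·3 + -1·4 + 1·-1 = -8
  a_4 = -1·-8 + -1·3 + 1·4 = 9
  a_5 = -1·9 + -1·-8 + 1·3 = 2
  a_6 = -1·2 + -1·9 + 1·-8 = -19
  a_7 = -1·-19 + -1·2 + 1·9 = 26
  a_8 = -1·26 + -1·-19 + 1·2 = -5
  a_9 = -1·-5 + -1·26 + 1·-19 = -40
  a_10 = -1·-40 + -1·-5 + 1·26 = 71

-1,-1,1 ; 71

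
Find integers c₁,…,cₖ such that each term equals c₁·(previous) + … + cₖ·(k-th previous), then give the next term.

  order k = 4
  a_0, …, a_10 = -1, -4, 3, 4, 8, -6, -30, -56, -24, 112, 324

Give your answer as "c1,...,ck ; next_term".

2,-2,-2,2 ; 360

  a_4 = 2·4 + -2·3 + -2·-4 + 2·-1 = 8
  a_5 = 2·8 + -2·4 + -2·3 + 2·-4 = -6
  a_6 = 2·-6 + -2·8 + -2·4 + 2·3 = -30
  a_7 = 2·-30 + -2·-6 + -2·8 + 2·4 = -56
  a_8 = 2·-56 + -2·-30 + -2·-6 + 2·8 = -24
  a_9 = 2·-24 + -2·-56 + -2·-30 + 2·-6 = 112
  a_10 = 2·112 + -2·-24 + -2·-56 + 2·-30 = 324
  a_11 = 2·324 + -2·112 + -2·-24 + 2·-56 = 360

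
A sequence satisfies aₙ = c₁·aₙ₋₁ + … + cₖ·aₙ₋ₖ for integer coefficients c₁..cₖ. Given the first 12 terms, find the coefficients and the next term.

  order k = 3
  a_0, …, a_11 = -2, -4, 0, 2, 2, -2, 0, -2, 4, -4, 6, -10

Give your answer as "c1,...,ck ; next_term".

  a_3 = -1·0 + 0·-4 + -1·-2 = 2
  a_4 = -1·2 + 0·0 + -1·-4 = 2
  a_5 = -1·2 + 0·2 + -1·0 = -2
  a_6 = -1·-2 + 0·2 + -1·2 = 0
  a_7 = -1·0 + 0·-2 + -1·2 = -2
  a_8 = -1·-2 + 0·0 + -1·-2 = 4
  a_9 = -1·4 + 0·-2 + -1·0 = -4
  a_10 = -1·-4 + 0·4 + -1·-2 = 6
  a_11 = -1·6 + 0·-4 + -1·4 = -10
  a_12 = -1·-10 + 0·6 + -1·-4 = 14

-1,0,-1 ; 14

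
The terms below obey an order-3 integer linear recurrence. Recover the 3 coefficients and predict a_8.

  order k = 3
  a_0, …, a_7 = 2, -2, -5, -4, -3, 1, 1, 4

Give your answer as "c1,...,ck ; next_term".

0,1,-1 ; 0

  a_3 = 0·-5 + 1·-2 + -1·2 = -4
  a_4 = 0·-4 + 1·-5 + -1·-2 = -3
  a_5 = 0·-3 + 1·-4 + -1·-5 = 1
  a_6 = 0·1 + 1·-3 + -1·-4 = 1
  a_7 = 0·1 + 1·1 + -1·-3 = 4
  a_8 = 0·4 + 1·1 + -1·1 = 0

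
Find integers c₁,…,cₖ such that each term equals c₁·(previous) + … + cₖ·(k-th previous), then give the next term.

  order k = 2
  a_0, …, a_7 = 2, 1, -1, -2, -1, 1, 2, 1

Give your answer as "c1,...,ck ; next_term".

  a_2 = 1·1 + -1·2 = -1
  a_3 = 1·-1 + -1·1 = -2
  a_4 = 1·-2 + -1·-1 = -1
  a_5 = 1·-1 + -1·-2 = 1
  a_6 = 1·1 + -1·-1 = 2
  a_7 = 1·2 + -1·1 = 1
  a_8 = 1·1 + -1·2 = -1

1,-1 ; -1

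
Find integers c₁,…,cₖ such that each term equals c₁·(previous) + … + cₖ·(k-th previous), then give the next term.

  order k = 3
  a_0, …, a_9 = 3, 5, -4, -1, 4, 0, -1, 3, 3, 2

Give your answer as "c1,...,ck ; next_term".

  a_3 = 1·-4 + 0·5 + 1·3 = -1
  a_4 = 1·-1 + 0·-4 + 1·5 = 4
  a_5 = 1·4 + 0·-1 + 1·-4 = 0
  a_6 = 1·0 + 0·4 + 1·-1 = -1
  a_7 = 1·-1 + 0·0 + 1·4 = 3
  a_8 = 1·3 + 0·-1 + 1·0 = 3
  a_9 = 1·3 + 0·3 + 1·-1 = 2
  a_10 = 1·2 + 0·3 + 1·3 = 5

1,0,1 ; 5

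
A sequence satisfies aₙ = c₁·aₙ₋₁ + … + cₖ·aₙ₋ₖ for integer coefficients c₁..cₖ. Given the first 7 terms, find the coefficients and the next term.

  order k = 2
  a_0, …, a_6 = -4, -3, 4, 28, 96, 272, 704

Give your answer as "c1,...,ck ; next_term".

4,-4 ; 1728

  a_2 = 4·-3 + -4·-4 = 4
  a_3 = 4·4 + -4·-3 = 28
  a_4 = 4·28 + -4·4 = 96
  a_5 = 4·96 + -4·28 = 272
  a_6 = 4·272 + -4·96 = 704
  a_7 = 4·704 + -4·272 = 1728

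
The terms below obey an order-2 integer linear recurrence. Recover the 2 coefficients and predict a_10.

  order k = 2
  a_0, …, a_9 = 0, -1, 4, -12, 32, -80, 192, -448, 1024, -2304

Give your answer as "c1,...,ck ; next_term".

-4,-4 ; 5120

  a_2 = -4·-1 + -4·0 = 4
  a_3 = -4·4 + -4·-1 = -12
  a_4 = -4·-12 + -4·4 = 32
  a_5 = -4·32 + -4·-12 = -80
  a_6 = -4·-80 + -4·32 = 192
  a_7 = -4·192 + -4·-80 = -448
  a_8 = -4·-448 + -4·192 = 1024
  a_9 = -4·1024 + -4·-448 = -2304
  a_10 = -4·-2304 + -4·1024 = 5120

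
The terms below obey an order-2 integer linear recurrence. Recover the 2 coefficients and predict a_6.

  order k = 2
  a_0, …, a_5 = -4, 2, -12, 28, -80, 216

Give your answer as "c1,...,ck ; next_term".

  a_2 = -2·2 + 2·-4 = -12
  a_3 = -2·-12 + 2·2 = 28
  a_4 = -2·28 + 2·-12 = -80
  a_5 = -2·-80 + 2·28 = 216
  a_6 = -2·216 + 2·-80 = -592

-2,2 ; -592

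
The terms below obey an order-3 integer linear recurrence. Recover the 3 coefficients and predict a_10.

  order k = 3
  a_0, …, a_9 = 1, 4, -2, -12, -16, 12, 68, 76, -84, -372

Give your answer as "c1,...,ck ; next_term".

  a_3 = 1·-2 + -2·4 + -2·1 = -12
  a_4 = 1·-12 + -2·-2 + -2·4 = -16
  a_5 = 1·-16 + -2·-12 + -2·-2 = 12
  a_6 = 1·12 + -2·-16 + -2·-12 = 68
  a_7 = 1·68 + -2·12 + -2·-16 = 76
  a_8 = 1·76 + -2·68 + -2·12 = -84
  a_9 = 1·-84 + -2·76 + -2·68 = -372
  a_10 = 1·-372 + -2·-84 + -2·76 = -356

1,-2,-2 ; -356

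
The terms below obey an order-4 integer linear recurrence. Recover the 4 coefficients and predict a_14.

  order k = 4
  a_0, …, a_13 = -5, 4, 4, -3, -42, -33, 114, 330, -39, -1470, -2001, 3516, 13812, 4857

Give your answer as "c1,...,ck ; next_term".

1,-3,-3,3 ; -53130

  a_4 = 1·-3 + -3·4 + -3·4 + 3·-5 = -42
  a_5 = 1·-42 + -3·-3 + -3·4 + 3·4 = -33
  a_6 = 1·-33 + -3·-42 + -3·-3 + 3·4 = 114
  a_7 = 1·114 + -3·-33 + -3·-42 + 3·-3 = 330
  a_8 = 1·330 + -3·114 + -3·-33 + 3·-42 = -39
  a_9 = 1·-39 + -3·330 + -3·114 + 3·-33 = -1470
  a_10 = 1·-1470 + -3·-39 + -3·330 + 3·114 = -2001
  a_11 = 1·-2001 + -3·-1470 + -3·-39 + 3·330 = 3516
  a_12 = 1·3516 + -3·-2001 + -3·-1470 + 3·-39 = 13812
  a_13 = 1·13812 + -3·3516 + -3·-2001 + 3·-1470 = 4857
  a_14 = 1·4857 + -3·13812 + -3·3516 + 3·-2001 = -53130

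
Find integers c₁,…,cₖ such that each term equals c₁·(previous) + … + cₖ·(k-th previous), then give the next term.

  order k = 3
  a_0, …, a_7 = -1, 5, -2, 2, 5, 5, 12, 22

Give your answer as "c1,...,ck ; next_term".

  a_3 = 1·-2 + 1·5 + 1·-1 = 2
  a_4 = 1·2 + 1·-2 + 1·5 = 5
  a_5 = 1·5 + 1·2 + 1·-2 = 5
  a_6 = 1·5 + 1·5 + 1·2 = 12
  a_7 = 1·12 + 1·5 + 1·5 = 22
  a_8 = 1·22 + 1·12 + 1·5 = 39

1,1,1 ; 39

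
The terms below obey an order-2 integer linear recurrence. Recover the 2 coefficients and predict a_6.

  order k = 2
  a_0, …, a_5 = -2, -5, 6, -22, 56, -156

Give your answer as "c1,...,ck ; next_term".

-2,2 ; 424

  a_2 = -2·-5 + 2·-2 = 6
  a_3 = -2·6 + 2·-5 = -22
  a_4 = -2·-22 + 2·6 = 56
  a_5 = -2·56 + 2·-22 = -156
  a_6 = -2·-156 + 2·56 = 424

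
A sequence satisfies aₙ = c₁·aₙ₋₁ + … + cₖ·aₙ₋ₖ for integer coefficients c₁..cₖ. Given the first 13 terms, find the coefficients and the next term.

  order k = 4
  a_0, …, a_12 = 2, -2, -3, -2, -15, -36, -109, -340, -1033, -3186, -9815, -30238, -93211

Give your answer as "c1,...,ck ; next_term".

  a_4 = 3·-2 + 1·-3 + -1·-2 + -4·2 = -15
  a_5 = 3·-15 + 1·-2 + -1·-3 + -4·-2 = -36
  a_6 = 3·-36 + 1·-15 + -1·-2 + -4·-3 = -109
  a_7 = 3·-109 + 1·-36 + -1·-15 + -4·-2 = -340
  a_8 = 3·-340 + 1·-109 + -1·-36 + -4·-15 = -1033
  a_9 = 3·-1033 + 1·-340 + -1·-109 + -4·-36 = -3186
  a_10 = 3·-3186 + 1·-1033 + -1·-340 + -4·-109 = -9815
  a_11 = 3·-9815 + 1·-3186 + -1·-1033 + -4·-340 = -30238
  a_12 = 3·-30238 + 1·-9815 + -1·-3186 + -4·-1033 = -93211
  a_13 = 3·-93211 + 1·-30238 + -1·-9815 + -4·-3186 = -287312

3,1,-1,-4 ; -287312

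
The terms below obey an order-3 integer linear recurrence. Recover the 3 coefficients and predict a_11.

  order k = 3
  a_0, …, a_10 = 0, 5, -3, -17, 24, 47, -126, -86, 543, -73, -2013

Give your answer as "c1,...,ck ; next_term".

-1,-4,-1 ; 1762

  a_3 = -1·-3 + -4·5 + -1·0 = -17
  a_4 = -1·-17 + -4·-3 + -1·5 = 24
  a_5 = -1·24 + -4·-17 + -1·-3 = 47
  a_6 = -1·47 + -4·24 + -1·-17 = -126
  a_7 = -1·-126 + -4·47 + -1·24 = -86
  a_8 = -1·-86 + -4·-126 + -1·47 = 543
  a_9 = -1·543 + -4·-86 + -1·-126 = -73
  a_10 = -1·-73 + -4·543 + -1·-86 = -2013
  a_11 = -1·-2013 + -4·-73 + -1·543 = 1762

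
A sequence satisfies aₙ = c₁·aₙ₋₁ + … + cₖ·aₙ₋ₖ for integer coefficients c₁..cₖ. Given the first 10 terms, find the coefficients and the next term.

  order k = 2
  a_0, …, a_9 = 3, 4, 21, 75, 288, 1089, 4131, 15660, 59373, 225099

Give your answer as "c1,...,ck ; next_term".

  a_2 = 3·4 + 3·3 = 21
  a_3 = 3·21 + 3·4 = 75
  a_4 = 3·75 + 3·21 = 288
  a_5 = 3·288 + 3·75 = 1089
  a_6 = 3·1089 + 3·288 = 4131
  a_7 = 3·4131 + 3·1089 = 15660
  a_8 = 3·15660 + 3·4131 = 59373
  a_9 = 3·59373 + 3·15660 = 225099
  a_10 = 3·225099 + 3·59373 = 853416

3,3 ; 853416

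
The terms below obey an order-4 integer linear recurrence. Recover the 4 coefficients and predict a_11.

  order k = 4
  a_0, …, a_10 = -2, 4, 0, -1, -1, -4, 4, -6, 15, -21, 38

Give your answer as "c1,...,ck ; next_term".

-1,1,-1,-1 ; -68

  a_4 = -1·-1 + 1·0 + -1·4 + -1·-2 = -1
  a_5 = -1·-1 + 1·-1 + -1·0 + -1·4 = -4
  a_6 = -1·-4 + 1·-1 + -1·-1 + -1·0 = 4
  a_7 = -1·4 + 1·-4 + -1·-1 + -1·-1 = -6
  a_8 = -1·-6 + 1·4 + -1·-4 + -1·-1 = 15
  a_9 = -1·15 + 1·-6 + -1·4 + -1·-4 = -21
  a_10 = -1·-21 + 1·15 + -1·-6 + -1·4 = 38
  a_11 = -1·38 + 1·-21 + -1·15 + -1·-6 = -68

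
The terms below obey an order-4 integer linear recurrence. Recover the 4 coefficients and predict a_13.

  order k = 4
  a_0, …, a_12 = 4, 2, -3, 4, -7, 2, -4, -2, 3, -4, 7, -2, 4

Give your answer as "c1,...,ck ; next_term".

0,1,0,-1 ; 2

  a_4 = 0·4 + 1·-3 + 0·2 + -1·4 = -7
  a_5 = 0·-7 + 1·4 + 0·-3 + -1·2 = 2
  a_6 = 0·2 + 1·-7 + 0·4 + -1·-3 = -4
  a_7 = 0·-4 + 1·2 + 0·-7 + -1·4 = -2
  a_8 = 0·-2 + 1·-4 + 0·2 + -1·-7 = 3
  a_9 = 0·3 + 1·-2 + 0·-4 + -1·2 = -4
  a_10 = 0·-4 + 1·3 + 0·-2 + -1·-4 = 7
  a_11 = 0·7 + 1·-4 + 0·3 + -1·-2 = -2
  a_12 = 0·-2 + 1·7 + 0·-4 + -1·3 = 4
  a_13 = 0·4 + 1·-2 + 0·7 + -1·-4 = 2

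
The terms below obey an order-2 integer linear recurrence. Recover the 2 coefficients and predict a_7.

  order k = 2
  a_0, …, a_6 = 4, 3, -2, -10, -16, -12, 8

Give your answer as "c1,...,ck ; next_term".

  a_2 = 2·3 + -2·4 = -2
  a_3 = 2·-2 + -2·3 = -10
  a_4 = 2·-10 + -2·-2 = -16
  a_5 = 2·-16 + -2·-10 = -12
  a_6 = 2·-12 + -2·-16 = 8
  a_7 = 2·8 + -2·-12 = 40

2,-2 ; 40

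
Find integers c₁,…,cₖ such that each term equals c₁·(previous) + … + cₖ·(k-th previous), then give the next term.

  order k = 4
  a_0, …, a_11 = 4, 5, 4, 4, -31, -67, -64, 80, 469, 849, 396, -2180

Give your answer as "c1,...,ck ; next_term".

  a_4 = 1·4 + -1·4 + -3·5 + -4·4 = -31
  a_5 = 1·-31 + -1·4 + -3·4 + -4·5 = -67
  a_6 = 1·-67 + -1·-31 + -3·4 + -4·4 = -64
  a_7 = 1·-64 + -1·-67 + -3·-31 + -4·4 = 80
  a_8 = 1·80 + -1·-64 + -3·-67 + -4·-31 = 469
  a_9 = 1·469 + -1·80 + -3·-64 + -4·-67 = 849
  a_10 = 1·849 + -1·469 + -3·80 + -4·-64 = 396
  a_11 = 1·396 + -1·849 + -3·469 + -4·80 = -2180
  a_12 = 1·-2180 + -1·396 + -3·849 + -4·469 = -6999

1,-1,-3,-4 ; -6999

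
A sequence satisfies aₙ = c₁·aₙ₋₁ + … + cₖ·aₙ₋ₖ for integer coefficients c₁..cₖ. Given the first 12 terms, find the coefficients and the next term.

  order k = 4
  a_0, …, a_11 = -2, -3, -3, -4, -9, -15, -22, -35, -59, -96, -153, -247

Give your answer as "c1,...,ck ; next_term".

  a_4 = 1·-4 + 0·-3 + 1·-3 + 1·-2 = -9
  a_5 = 1·-9 + 0·-4 + 1·-3 + 1·-3 = -15
  a_6 = 1·-15 + 0·-9 + 1·-4 + 1·-3 = -22
  a_7 = 1·-22 + 0·-15 + 1·-9 + 1·-4 = -35
  a_8 = 1·-35 + 0·-22 + 1·-15 + 1·-9 = -59
  a_9 = 1·-59 + 0·-35 + 1·-22 + 1·-15 = -96
  a_10 = 1·-96 + 0·-59 + 1·-35 + 1·-22 = -153
  a_11 = 1·-153 + 0·-96 + 1·-59 + 1·-35 = -247
  a_12 = 1·-247 + 0·-153 + 1·-96 + 1·-59 = -402

1,0,1,1 ; -402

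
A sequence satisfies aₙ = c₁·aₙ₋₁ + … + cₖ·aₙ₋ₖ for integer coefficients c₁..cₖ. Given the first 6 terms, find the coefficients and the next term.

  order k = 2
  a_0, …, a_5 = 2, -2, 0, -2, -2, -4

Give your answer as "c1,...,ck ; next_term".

  a_2 = 1·-2 + 1·2 = 0
  a_3 = 1·0 + 1·-2 = -2
  a_4 = 1·-2 + 1·0 = -2
  a_5 = 1·-2 + 1·-2 = -4
  a_6 = 1·-4 + 1·-2 = -6

1,1 ; -6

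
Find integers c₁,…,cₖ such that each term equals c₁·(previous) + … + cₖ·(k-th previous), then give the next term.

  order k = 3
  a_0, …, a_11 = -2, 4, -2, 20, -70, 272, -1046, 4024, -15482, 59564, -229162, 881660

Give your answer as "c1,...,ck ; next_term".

-3,3,-1 ; -3392030

  a_3 = -3·-2 + 3·4 + -1·-2 = 20
  a_4 = -3·20 + 3·-2 + -1·4 = -70
  a_5 = -3·-70 + 3·20 + -1·-2 = 272
  a_6 = -3·272 + 3·-70 + -1·20 = -1046
  a_7 = -3·-1046 + 3·272 + -1·-70 = 4024
  a_8 = -3·4024 + 3·-1046 + -1·272 = -15482
  a_9 = -3·-15482 + 3·4024 + -1·-1046 = 59564
  a_10 = -3·59564 + 3·-15482 + -1·4024 = -229162
  a_11 = -3·-229162 + 3·59564 + -1·-15482 = 881660
  a_12 = -3·881660 + 3·-229162 + -1·59564 = -3392030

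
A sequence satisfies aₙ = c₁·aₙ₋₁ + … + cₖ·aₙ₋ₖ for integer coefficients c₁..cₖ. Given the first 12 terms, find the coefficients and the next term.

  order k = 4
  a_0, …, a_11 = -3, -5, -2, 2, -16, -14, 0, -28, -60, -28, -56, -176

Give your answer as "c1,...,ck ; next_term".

  a_4 = 0·2 + 0·-2 + 2·-5 + 2·-3 = -16
  a_5 = 0·-16 + 0·2 + 2·-2 + 2·-5 = -14
  a_6 = 0·-14 + 0·-16 + 2·2 + 2·-2 = 0
  a_7 = 0·0 + 0·-14 + 2·-16 + 2·2 = -28
  a_8 = 0·-28 + 0·0 + 2·-14 + 2·-16 = -60
  a_9 = 0·-60 + 0·-28 + 2·0 + 2·-14 = -28
  a_10 = 0·-28 + 0·-60 + 2·-28 + 2·0 = -56
  a_11 = 0·-56 + 0·-28 + 2·-60 + 2·-28 = -176
  a_12 = 0·-176 + 0·-56 + 2·-28 + 2·-60 = -176

0,0,2,2 ; -176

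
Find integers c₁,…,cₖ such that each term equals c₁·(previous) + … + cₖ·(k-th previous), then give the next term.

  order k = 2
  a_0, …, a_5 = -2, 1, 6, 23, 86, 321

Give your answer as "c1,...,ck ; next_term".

  a_2 = 4·1 + -1·-2 = 6
  a_3 = 4·6 + -1·1 = 23
  a_4 = 4·23 + -1·6 = 86
  a_5 = 4·86 + -1·23 = 321
  a_6 = 4·321 + -1·86 = 1198

4,-1 ; 1198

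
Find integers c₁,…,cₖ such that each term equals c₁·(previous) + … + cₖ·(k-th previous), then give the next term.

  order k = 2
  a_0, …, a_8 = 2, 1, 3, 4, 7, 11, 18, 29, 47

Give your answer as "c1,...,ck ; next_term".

1,1 ; 76

  a_2 = 1·1 + 1·2 = 3
  a_3 = 1·3 + 1·1 = 4
  a_4 = 1·4 + 1·3 = 7
  a_5 = 1·7 + 1·4 = 11
  a_6 = 1·11 + 1·7 = 18
  a_7 = 1·18 + 1·11 = 29
  a_8 = 1·29 + 1·18 = 47
  a_9 = 1·47 + 1·29 = 76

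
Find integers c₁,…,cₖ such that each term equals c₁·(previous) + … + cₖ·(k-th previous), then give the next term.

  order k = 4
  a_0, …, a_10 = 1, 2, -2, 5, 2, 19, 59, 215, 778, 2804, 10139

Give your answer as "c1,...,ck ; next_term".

  a_4 = 3·5 + 3·-2 + -2·2 + -3·1 = 2
  a_5 = 3·2 + 3·5 + -2·-2 + -3·2 = 19
  a_6 = 3·19 + 3·2 + -2·5 + -3·-2 = 59
  a_7 = 3·59 + 3·19 + -2·2 + -3·5 = 215
  a_8 = 3·215 + 3·59 + -2·19 + -3·2 = 778
  a_9 = 3·778 + 3·215 + -2·59 + -3·19 = 2804
  a_10 = 3·2804 + 3·778 + -2·215 + -3·59 = 10139
  a_11 = 3·10139 + 3·2804 + -2·778 + -3·215 = 36628

3,3,-2,-3 ; 36628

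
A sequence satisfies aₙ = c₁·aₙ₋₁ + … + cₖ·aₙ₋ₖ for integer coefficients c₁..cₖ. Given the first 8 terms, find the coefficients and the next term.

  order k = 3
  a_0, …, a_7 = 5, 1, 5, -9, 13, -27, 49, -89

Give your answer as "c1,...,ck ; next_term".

-1,1,-1 ; 165

  a_3 = -1·5 + 1·1 + -1·5 = -9
  a_4 = -1·-9 + 1·5 + -1·1 = 13
  a_5 = -1·13 + 1·-9 + -1·5 = -27
  a_6 = -1·-27 + 1·13 + -1·-9 = 49
  a_7 = -1·49 + 1·-27 + -1·13 = -89
  a_8 = -1·-89 + 1·49 + -1·-27 = 165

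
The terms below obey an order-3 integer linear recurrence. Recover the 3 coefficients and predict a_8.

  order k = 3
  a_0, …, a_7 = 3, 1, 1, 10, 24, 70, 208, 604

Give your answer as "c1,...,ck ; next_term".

2,2,2 ; 1764

  a_3 = 2·1 + 2·1 + 2·3 = 10
  a_4 = 2·10 + 2·1 + 2·1 = 24
  a_5 = 2·24 + 2·10 + 2·1 = 70
  a_6 = 2·70 + 2·24 + 2·10 = 208
  a_7 = 2·208 + 2·70 + 2·24 = 604
  a_8 = 2·604 + 2·208 + 2·70 = 1764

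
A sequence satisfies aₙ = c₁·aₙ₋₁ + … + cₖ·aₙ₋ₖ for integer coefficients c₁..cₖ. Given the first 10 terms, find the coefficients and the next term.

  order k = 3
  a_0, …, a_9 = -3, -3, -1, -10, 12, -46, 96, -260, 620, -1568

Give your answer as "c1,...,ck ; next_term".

-2,2,2 ; 3856

  a_3 = -2·-1 + 2·-3 + 2·-3 = -10
  a_4 = -2·-10 + 2·-1 + 2·-3 = 12
  a_5 = -2·12 + 2·-10 + 2·-1 = -46
  a_6 = -2·-46 + 2·12 + 2·-10 = 96
  a_7 = -2·96 + 2·-46 + 2·12 = -260
  a_8 = -2·-260 + 2·96 + 2·-46 = 620
  a_9 = -2·620 + 2·-260 + 2·96 = -1568
  a_10 = -2·-1568 + 2·620 + 2·-260 = 3856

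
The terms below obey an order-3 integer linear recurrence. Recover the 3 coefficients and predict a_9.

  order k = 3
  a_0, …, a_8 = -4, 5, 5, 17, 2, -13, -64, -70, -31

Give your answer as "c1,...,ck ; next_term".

1,0,-3 ; 161

  a_3 = 1·5 + 0·5 + -3·-4 = 17
  a_4 = 1·17 + 0·5 + -3·5 = 2
  a_5 = 1·2 + 0·17 + -3·5 = -13
  a_6 = 1·-13 + 0·2 + -3·17 = -64
  a_7 = 1·-64 + 0·-13 + -3·2 = -70
  a_8 = 1·-70 + 0·-64 + -3·-13 = -31
  a_9 = 1·-31 + 0·-70 + -3·-64 = 161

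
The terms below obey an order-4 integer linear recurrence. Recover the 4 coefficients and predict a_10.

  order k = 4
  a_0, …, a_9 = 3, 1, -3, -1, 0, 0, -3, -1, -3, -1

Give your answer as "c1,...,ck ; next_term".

0,1,0,1 ; -6

  a_4 = 0·-1 + 1·-3 + 0·1 + 1·3 = 0
  a_5 = 0·0 + 1·-1 + 0·-3 + 1·1 = 0
  a_6 = 0·0 + 1·0 + 0·-1 + 1·-3 = -3
  a_7 = 0·-3 + 1·0 + 0·0 + 1·-1 = -1
  a_8 = 0·-1 + 1·-3 + 0·0 + 1·0 = -3
  a_9 = 0·-3 + 1·-1 + 0·-3 + 1·0 = -1
  a_10 = 0·-1 + 1·-3 + 0·-1 + 1·-3 = -6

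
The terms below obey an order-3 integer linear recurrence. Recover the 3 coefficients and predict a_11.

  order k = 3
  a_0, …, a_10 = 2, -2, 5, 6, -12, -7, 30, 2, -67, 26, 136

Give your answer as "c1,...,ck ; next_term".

  a_3 = 0·5 + -2·-2 + 1·2 = 6
  a_4 = 0·6 + -2·5 + 1·-2 = -12
  a_5 = 0·-12 + -2·6 + 1·5 = -7
  a_6 = 0·-7 + -2·-12 + 1·6 = 30
  a_7 = 0·30 + -2·-7 + 1·-12 = 2
  a_8 = 0·2 + -2·30 + 1·-7 = -67
  a_9 = 0·-67 + -2·2 + 1·30 = 26
  a_10 = 0·26 + -2·-67 + 1·2 = 136
  a_11 = 0·136 + -2·26 + 1·-67 = -119

0,-2,1 ; -119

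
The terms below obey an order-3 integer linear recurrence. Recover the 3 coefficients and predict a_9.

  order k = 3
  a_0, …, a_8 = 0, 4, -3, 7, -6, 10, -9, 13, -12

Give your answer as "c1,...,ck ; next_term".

  a_3 = -1·-3 + 1·4 + 1·0 = 7
  a_4 = -1·7 + 1·-3 + 1·4 = -6
  a_5 = -1·-6 + 1·7 + 1·-3 = 10
  a_6 = -1·10 + 1·-6 + 1·7 = -9
  a_7 = -1·-9 + 1·10 + 1·-6 = 13
  a_8 = -1·13 + 1·-9 + 1·10 = -12
  a_9 = -1·-12 + 1·13 + 1·-9 = 16

-1,1,1 ; 16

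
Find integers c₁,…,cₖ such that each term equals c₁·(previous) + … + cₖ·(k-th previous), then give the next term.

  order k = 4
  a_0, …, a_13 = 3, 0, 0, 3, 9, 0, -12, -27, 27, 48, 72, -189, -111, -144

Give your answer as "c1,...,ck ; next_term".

  a_4 = 0·3 + 0·0 + -4·0 + 3·3 = 9
  a_5 = 0·9 + 0·3 + -4·0 + 3·0 = 0
  a_6 = 0·0 + 0·9 + -4·3 + 3·0 = -12
  a_7 = 0·-12 + 0·0 + -4·9 + 3·3 = -27
  a_8 = 0·-27 + 0·-12 + -4·0 + 3·9 = 27
  a_9 = 0·27 + 0·-27 + -4·-12 + 3·0 = 48
  a_10 = 0·48 + 0·27 + -4·-27 + 3·-12 = 72
  a_11 = 0·72 + 0·48 + -4·27 + 3·-27 = -189
  a_12 = 0·-189 + 0·72 + -4·48 + 3·27 = -111
  a_13 = 0·-111 + 0·-189 + -4·72 + 3·48 = -144
  a_14 = 0·-144 + 0·-111 + -4·-189 + 3·72 = 972

0,0,-4,3 ; 972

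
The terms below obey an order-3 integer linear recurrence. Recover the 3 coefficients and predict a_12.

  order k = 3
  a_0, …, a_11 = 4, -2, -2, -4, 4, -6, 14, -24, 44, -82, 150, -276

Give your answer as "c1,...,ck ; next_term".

-1,1,-1 ; 508

  a_3 = -1·-2 + 1·-2 + -1·4 = -4
  a_4 = -1·-4 + 1·-2 + -1·-2 = 4
  a_5 = -1·4 + 1·-4 + -1·-2 = -6
  a_6 = -1·-6 + 1·4 + -1·-4 = 14
  a_7 = -1·14 + 1·-6 + -1·4 = -24
  a_8 = -1·-24 + 1·14 + -1·-6 = 44
  a_9 = -1·44 + 1·-24 + -1·14 = -82
  a_10 = -1·-82 + 1·44 + -1·-24 = 150
  a_11 = -1·150 + 1·-82 + -1·44 = -276
  a_12 = -1·-276 + 1·150 + -1·-82 = 508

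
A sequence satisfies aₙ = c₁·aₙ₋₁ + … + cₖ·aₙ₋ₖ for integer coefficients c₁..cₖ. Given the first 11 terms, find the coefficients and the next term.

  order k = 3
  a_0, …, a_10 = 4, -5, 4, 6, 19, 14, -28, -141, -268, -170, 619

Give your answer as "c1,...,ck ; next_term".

  a_3 = 2·4 + -2·-5 + -3·4 = 6
  a_4 = 2·6 + -2·4 + -3·-5 = 19
  a_5 = 2·19 + -2·6 + -3·4 = 14
  a_6 = 2·14 + -2·19 + -3·6 = -28
  a_7 = 2·-28 + -2·14 + -3·19 = -141
  a_8 = 2·-141 + -2·-28 + -3·14 = -268
  a_9 = 2·-268 + -2·-141 + -3·-28 = -170
  a_10 = 2·-170 + -2·-268 + -3·-141 = 619
  a_11 = 2·619 + -2·-170 + -3·-268 = 2382

2,-2,-3 ; 2382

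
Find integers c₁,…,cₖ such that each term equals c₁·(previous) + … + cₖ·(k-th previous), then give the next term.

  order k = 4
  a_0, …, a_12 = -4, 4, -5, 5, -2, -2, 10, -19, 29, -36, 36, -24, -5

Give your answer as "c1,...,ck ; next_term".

  a_4 = -1·5 + 1·-5 + 1·4 + -1·-4 = -2
  a_5 = -1·-2 + 1·5 + 1·-5 + -1·4 = -2
  a_6 = -1·-2 + 1·-2 + 1·5 + -1·-5 = 10
  a_7 = -1·10 + 1·-2 + 1·-2 + -1·5 = -19
  a_8 = -1·-19 + 1·10 + 1·-2 + -1·-2 = 29
  a_9 = -1·29 + 1·-19 + 1·10 + -1·-2 = -36
  a_10 = -1·-36 + 1·29 + 1·-19 + -1·10 = 36
  a_11 = -1·36 + 1·-36 + 1·29 + -1·-19 = -24
  a_12 = -1·-24 + 1·36 + 1·-36 + -1·29 = -5
  a_13 = -1·-5 + 1·-24 + 1·36 + -1·-36 = 53

-1,1,1,-1 ; 53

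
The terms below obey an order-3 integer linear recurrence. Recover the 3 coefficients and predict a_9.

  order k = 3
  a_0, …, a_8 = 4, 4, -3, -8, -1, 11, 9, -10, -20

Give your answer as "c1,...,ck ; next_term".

  a_3 = 0·-3 + -1·4 + -1·4 = -8
  a_4 = 0·-8 + -1·-3 + -1·4 = -1
  a_5 = 0·-1 + -1·-8 + -1·-3 = 11
  a_6 = 0·11 + -1·-1 + -1·-8 = 9
  a_7 = 0·9 + -1·11 + -1·-1 = -10
  a_8 = 0·-10 + -1·9 + -1·11 = -20
  a_9 = 0·-20 + -1·-10 + -1·9 = 1

0,-1,-1 ; 1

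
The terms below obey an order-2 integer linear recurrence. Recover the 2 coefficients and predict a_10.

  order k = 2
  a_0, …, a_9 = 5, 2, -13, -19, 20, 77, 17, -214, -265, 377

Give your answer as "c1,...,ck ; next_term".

1,-3 ; 1172

  a_2 = 1·2 + -3·5 = -13
  a_3 = 1·-13 + -3·2 = -19
  a_4 = 1·-19 + -3·-13 = 20
  a_5 = 1·20 + -3·-19 = 77
  a_6 = 1·77 + -3·20 = 17
  a_7 = 1·17 + -3·77 = -214
  a_8 = 1·-214 + -3·17 = -265
  a_9 = 1·-265 + -3·-214 = 377
  a_10 = 1·377 + -3·-265 = 1172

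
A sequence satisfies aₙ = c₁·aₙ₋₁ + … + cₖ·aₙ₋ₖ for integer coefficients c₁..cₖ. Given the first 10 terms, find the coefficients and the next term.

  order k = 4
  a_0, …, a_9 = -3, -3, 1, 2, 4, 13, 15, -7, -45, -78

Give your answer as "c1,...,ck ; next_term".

  a_4 = 2·2 + -3·1 + 2·-3 + -3·-3 = 4
  a_5 = 2·4 + -3·2 + 2·1 + -3·-3 = 13
  a_6 = 2·13 + -3·4 + 2·2 + -3·1 = 15
  a_7 = 2·15 + -3·13 + 2·4 + -3·2 = -7
  a_8 = 2·-7 + -3·15 + 2·13 + -3·4 = -45
  a_9 = 2·-45 + -3·-7 + 2·15 + -3·13 = -78
  a_10 = 2·-78 + -3·-45 + 2·-7 + -3·15 = -80

2,-3,2,-3 ; -80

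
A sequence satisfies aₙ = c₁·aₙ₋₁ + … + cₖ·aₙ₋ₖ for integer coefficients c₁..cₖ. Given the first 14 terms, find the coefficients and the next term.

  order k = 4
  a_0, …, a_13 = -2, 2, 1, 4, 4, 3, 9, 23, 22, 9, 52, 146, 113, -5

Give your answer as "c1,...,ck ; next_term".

1,-2,3,2 ; 311

  a_4 = 1·4 + -2·1 + 3·2 + 2·-2 = 4
  a_5 = 1·4 + -2·4 + 3·1 + 2·2 = 3
  a_6 = 1·3 + -2·4 + 3·4 + 2·1 = 9
  a_7 = 1·9 + -2·3 + 3·4 + 2·4 = 23
  a_8 = 1·23 + -2·9 + 3·3 + 2·4 = 22
  a_9 = 1·22 + -2·23 + 3·9 + 2·3 = 9
  a_10 = 1·9 + -2·22 + 3·23 + 2·9 = 52
  a_11 = 1·52 + -2·9 + 3·22 + 2·23 = 146
  a_12 = 1·146 + -2·52 + 3·9 + 2·22 = 113
  a_13 = 1·113 + -2·146 + 3·52 + 2·9 = -5
  a_14 = 1·-5 + -2·113 + 3·146 + 2·52 = 311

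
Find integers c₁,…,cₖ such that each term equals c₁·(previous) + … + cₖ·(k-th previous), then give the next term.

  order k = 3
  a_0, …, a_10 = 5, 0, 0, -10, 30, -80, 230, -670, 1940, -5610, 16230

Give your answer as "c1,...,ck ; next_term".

  a_3 = -3·0 + -1·0 + -2·5 = -10
  a_4 = -3·-10 + -1·0 + -2·0 = 30
  a_5 = -3·30 + -1·-10 + -2·0 = -80
  a_6 = -3·-80 + -1·30 + -2·-10 = 230
  a_7 = -3·230 + -1·-80 + -2·30 = -670
  a_8 = -3·-670 + -1·230 + -2·-80 = 1940
  a_9 = -3·1940 + -1·-670 + -2·230 = -5610
  a_10 = -3·-5610 + -1·1940 + -2·-670 = 16230
  a_11 = -3·16230 + -1·-5610 + -2·1940 = -46960

-3,-1,-2 ; -46960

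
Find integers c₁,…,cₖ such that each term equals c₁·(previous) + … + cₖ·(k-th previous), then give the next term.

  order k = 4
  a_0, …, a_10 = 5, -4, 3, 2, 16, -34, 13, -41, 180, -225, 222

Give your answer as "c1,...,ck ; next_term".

-1,-1,-4,1 ; -758

  a_4 = -1·2 + -1·3 + -4·-4 + 1·5 = 16
  a_5 = -1·16 + -1·2 + -4·3 + 1·-4 = -34
  a_6 = -1·-34 + -1·16 + -4·2 + 1·3 = 13
  a_7 = -1·13 + -1·-34 + -4·16 + 1·2 = -41
  a_8 = -1·-41 + -1·13 + -4·-34 + 1·16 = 180
  a_9 = -1·180 + -1·-41 + -4·13 + 1·-34 = -225
  a_10 = -1·-225 + -1·180 + -4·-41 + 1·13 = 222
  a_11 = -1·222 + -1·-225 + -4·180 + 1·-41 = -758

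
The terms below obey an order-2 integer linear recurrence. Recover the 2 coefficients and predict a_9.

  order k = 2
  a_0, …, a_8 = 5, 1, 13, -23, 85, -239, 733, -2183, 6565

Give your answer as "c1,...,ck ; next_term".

  a_2 = -2·1 + 3·5 = 13
  a_3 = -2·13 + 3·1 = -23
  a_4 = -2·-23 + 3·13 = 85
  a_5 = -2·85 + 3·-23 = -239
  a_6 = -2·-239 + 3·85 = 733
  a_7 = -2·733 + 3·-239 = -2183
  a_8 = -2·-2183 + 3·733 = 6565
  a_9 = -2·6565 + 3·-2183 = -19679

-2,3 ; -19679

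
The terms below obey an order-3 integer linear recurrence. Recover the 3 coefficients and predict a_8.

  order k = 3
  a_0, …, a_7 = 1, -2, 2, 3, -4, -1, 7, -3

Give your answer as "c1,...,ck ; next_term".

  a_3 = 0·2 + -1·-2 + 1·1 = 3
  a_4 = 0·3 + -1·2 + 1·-2 = -4
  a_5 = 0·-4 + -1·3 + 1·2 = -1
  a_6 = 0·-1 + -1·-4 + 1·3 = 7
  a_7 = 0·7 + -1·-1 + 1·-4 = -3
  a_8 = 0·-3 + -1·7 + 1·-1 = -8

0,-1,1 ; -8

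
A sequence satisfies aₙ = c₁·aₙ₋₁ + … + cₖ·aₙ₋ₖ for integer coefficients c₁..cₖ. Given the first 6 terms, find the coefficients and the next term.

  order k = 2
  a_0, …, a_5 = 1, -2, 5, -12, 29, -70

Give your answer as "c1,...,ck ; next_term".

  a_2 = -2·-2 + 1·1 = 5
  a_3 = -2·5 + 1·-2 = -12
  a_4 = -2·-12 + 1·5 = 29
  a_5 = -2·29 + 1·-12 = -70
  a_6 = -2·-70 + 1·29 = 169

-2,1 ; 169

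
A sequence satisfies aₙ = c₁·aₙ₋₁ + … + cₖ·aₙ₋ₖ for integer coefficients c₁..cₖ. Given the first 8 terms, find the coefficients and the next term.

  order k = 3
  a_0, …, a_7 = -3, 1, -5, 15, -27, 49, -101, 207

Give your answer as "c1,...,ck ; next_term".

-2,-1,-2 ; -411

  a_3 = -2·-5 + -1·1 + -2·-3 = 15
  a_4 = -2·15 + -1·-5 + -2·1 = -27
  a_5 = -2·-27 + -1·15 + -2·-5 = 49
  a_6 = -2·49 + -1·-27 + -2·15 = -101
  a_7 = -2·-101 + -1·49 + -2·-27 = 207
  a_8 = -2·207 + -1·-101 + -2·49 = -411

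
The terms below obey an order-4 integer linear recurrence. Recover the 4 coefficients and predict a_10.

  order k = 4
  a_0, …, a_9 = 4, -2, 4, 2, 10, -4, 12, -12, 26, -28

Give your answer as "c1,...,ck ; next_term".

0,1,-1,1 ; 50

  a_4 = 0·2 + 1·4 + -1·-2 + 1·4 = 10
  a_5 = 0·10 + 1·2 + -1·4 + 1·-2 = -4
  a_6 = 0·-4 + 1·10 + -1·2 + 1·4 = 12
  a_7 = 0·12 + 1·-4 + -1·10 + 1·2 = -12
  a_8 = 0·-12 + 1·12 + -1·-4 + 1·10 = 26
  a_9 = 0·26 + 1·-12 + -1·12 + 1·-4 = -28
  a_10 = 0·-28 + 1·26 + -1·-12 + 1·12 = 50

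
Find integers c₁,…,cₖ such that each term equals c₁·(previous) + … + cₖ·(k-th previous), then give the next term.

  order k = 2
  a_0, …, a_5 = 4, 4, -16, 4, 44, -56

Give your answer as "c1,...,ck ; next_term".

-1,-3 ; -76

  a_2 = -1·4 + -3·4 = -16
  a_3 = -1·-16 + -3·4 = 4
  a_4 = -1·4 + -3·-16 = 44
  a_5 = -1·44 + -3·4 = -56
  a_6 = -1·-56 + -3·44 = -76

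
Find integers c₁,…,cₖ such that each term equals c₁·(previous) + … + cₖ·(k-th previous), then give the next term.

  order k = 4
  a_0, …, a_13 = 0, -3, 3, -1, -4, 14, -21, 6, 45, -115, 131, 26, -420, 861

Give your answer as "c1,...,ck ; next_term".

-2,-3,-1,-2 ; -750

  a_4 = -2·-1 + -3·3 + -1·-3 + -2·0 = -4
  a_5 = -2·-4 + -3·-1 + -1·3 + -2·-3 = 14
  a_6 = -2·14 + -3·-4 + -1·-1 + -2·3 = -21
  a_7 = -2·-21 + -3·14 + -1·-4 + -2·-1 = 6
  a_8 = -2·6 + -3·-21 + -1·14 + -2·-4 = 45
  a_9 = -2·45 + -3·6 + -1·-21 + -2·14 = -115
  a_10 = -2·-115 + -3·45 + -1·6 + -2·-21 = 131
  a_11 = -2·131 + -3·-115 + -1·45 + -2·6 = 26
  a_12 = -2·26 + -3·131 + -1·-115 + -2·45 = -420
  a_13 = -2·-420 + -3·26 + -1·131 + -2·-115 = 861
  a_14 = -2·861 + -3·-420 + -1·26 + -2·131 = -750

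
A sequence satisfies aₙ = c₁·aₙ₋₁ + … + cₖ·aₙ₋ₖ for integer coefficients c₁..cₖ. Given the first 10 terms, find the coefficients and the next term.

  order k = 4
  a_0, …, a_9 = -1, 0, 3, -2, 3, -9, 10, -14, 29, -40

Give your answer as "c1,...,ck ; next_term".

-1,0,-2,-1 ; 58

  a_4 = -1·-2 + 0·3 + -2·0 + -1·-1 = 3
  a_5 = -1·3 + 0·-2 + -2·3 + -1·0 = -9
  a_6 = -1·-9 + 0·3 + -2·-2 + -1·3 = 10
  a_7 = -1·10 + 0·-9 + -2·3 + -1·-2 = -14
  a_8 = -1·-14 + 0·10 + -2·-9 + -1·3 = 29
  a_9 = -1·29 + 0·-14 + -2·10 + -1·-9 = -40
  a_10 = -1·-40 + 0·29 + -2·-14 + -1·10 = 58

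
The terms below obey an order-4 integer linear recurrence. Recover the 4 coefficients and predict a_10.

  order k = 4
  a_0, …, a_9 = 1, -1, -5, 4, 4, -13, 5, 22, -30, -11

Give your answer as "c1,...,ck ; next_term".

1,-1,3,-2 ; 75

  a_4 = 1·4 + -1·-5 + 3·-1 + -2·1 = 4
  a_5 = 1·4 + -1·4 + 3·-5 + -2·-1 = -13
  a_6 = 1·-13 + -1·4 + 3·4 + -2·-5 = 5
  a_7 = 1·5 + -1·-13 + 3·4 + -2·4 = 22
  a_8 = 1·22 + -1·5 + 3·-13 + -2·4 = -30
  a_9 = 1·-30 + -1·22 + 3·5 + -2·-13 = -11
  a_10 = 1·-11 + -1·-30 + 3·22 + -2·5 = 75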